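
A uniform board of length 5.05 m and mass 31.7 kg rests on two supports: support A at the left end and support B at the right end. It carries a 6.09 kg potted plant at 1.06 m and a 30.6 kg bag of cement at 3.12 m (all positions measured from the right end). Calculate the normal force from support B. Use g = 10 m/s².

R_B ≈ 324 N

Choose support A as the axis so its reaction then has zero moment arm.
Beam weight: 31.7 × 10 = 317 N down at 2.525 m → arm 2.525 m, τ = 317 × 2.525 = 800.4 N·m clockwise.
Potted plant: 6.09 × 10 = 60.9 N down at 1.06 m → arm 3.99 m, τ = 60.9 × 3.99 = 243 N·m clockwise.
Bag of cement: 30.6 × 10 = 306 N down at 3.12 m → arm 1.93 m, τ = 306 × 1.93 = 590.6 N·m clockwise.
Net load moment about support A = 1634 N·m clockwise.
Reaction R at support B is upward at 0 m, arm 5.05 m → moment R × 5.05 counterclockwise.
Setting net torque to zero: R × 5.05 = 1634 → R = 324 N.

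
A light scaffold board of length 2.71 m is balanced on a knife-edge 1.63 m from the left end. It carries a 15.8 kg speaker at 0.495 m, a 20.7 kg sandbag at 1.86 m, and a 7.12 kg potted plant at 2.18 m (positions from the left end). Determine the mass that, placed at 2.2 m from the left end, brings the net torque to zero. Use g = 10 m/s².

m ≈ 16.2 kg

Choose the knife-edge (at 1.63 m from the left end) as the axis so the support reaction has zero arm there.
Speaker: 15.8 × 10 = 158 N down at 0.495 m → arm 1.135 m, τ = 158 × 1.135 = 179.3 N·m counterclockwise.
Sandbag: 20.7 × 10 = 207 N down at 1.86 m → arm 0.23 m, τ = 207 × 0.23 = 47.61 N·m clockwise.
Potted plant: 7.12 × 10 = 71.2 N down at 2.18 m → arm 0.55 m, τ = 71.2 × 0.55 = 39.16 N·m clockwise.
Net moment of known loads = 92.53 N·m counterclockwise.
An unknown mass m at 2.2 m has arm 0.57 m; its moment is m·g·0.57 clockwise.
Setting net torque to zero: m × 10 × 0.57 = 92.53 → m = 92.53 / (10 × 0.57) = 16.2 kg.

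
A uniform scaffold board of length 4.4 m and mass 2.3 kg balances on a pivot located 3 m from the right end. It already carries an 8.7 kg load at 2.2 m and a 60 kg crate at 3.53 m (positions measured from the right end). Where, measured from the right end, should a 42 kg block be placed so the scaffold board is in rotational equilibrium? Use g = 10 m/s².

Sum moments about the pivot (at 3 m from the right end) (the support reaction has zero arm there).
Beam weight: 2.3 × 10 = 23 N down at 2.2 m → arm 0.8 m, τ = 23 × 0.8 = 18.4 N·m clockwise.
Load: 8.7 × 10 = 87 N down at 2.2 m → arm 0.8 m, τ = 87 × 0.8 = 69.6 N·m clockwise.
Crate: 60 × 10 = 600 N down at 3.53 m → arm 0.53 m, τ = 600 × 0.53 = 318 N·m counterclockwise.
Net moment of existing loads = 230 N·m counterclockwise.
The block weighs 42 × 10 = 420 N and must supply an equal clockwise moment, so its lever arm about the pivot is 230 / 420 = 0.548 m.
That puts it at 3 − 0.548 = 2.45 m from the right end.

x ≈ 2.45 m from the right end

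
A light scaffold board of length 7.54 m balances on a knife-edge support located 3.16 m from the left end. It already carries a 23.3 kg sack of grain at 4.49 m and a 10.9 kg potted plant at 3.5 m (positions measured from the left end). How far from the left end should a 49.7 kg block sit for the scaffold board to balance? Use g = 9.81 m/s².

x ≈ 2.46 m from the left end

Taking torques about the knife-edge support (at 3.16 m from the left end):
Sack of grain: 23.3 × 9.81 = 228.6 N down at 4.49 m → arm 1.33 m, τ = 228.6 × 1.33 = 304 N·m clockwise.
Potted plant: 10.9 × 9.81 = 106.9 N down at 3.5 m → arm 0.34 m, τ = 106.9 × 0.34 = 36.35 N·m clockwise.
Net moment of existing loads = 340.4 N·m clockwise.
The block weighs 49.7 × 9.81 = 487.6 N and must supply an equal counterclockwise moment, so its lever arm about the knife-edge support is 340.4 / 487.6 = 0.698 m.
That puts it at 3.16 − 0.698 = 2.46 m from the left end.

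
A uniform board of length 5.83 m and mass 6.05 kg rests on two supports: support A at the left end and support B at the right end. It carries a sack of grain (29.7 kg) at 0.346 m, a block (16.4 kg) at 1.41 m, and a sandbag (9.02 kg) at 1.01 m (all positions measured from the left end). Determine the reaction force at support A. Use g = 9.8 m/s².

Taking torques about support B:
Beam weight: 6.05 × 9.8 = 59.29 N down at 2.915 m → arm 2.915 m, τ = 59.29 × 2.915 = 172.8 N·m counterclockwise.
Sack of grain: 29.7 × 9.8 = 291.1 N down at 0.346 m → arm 5.484 m, τ = 291.1 × 5.484 = 1596 N·m counterclockwise.
Block: 16.4 × 9.8 = 160.7 N down at 1.41 m → arm 4.42 m, τ = 160.7 × 4.42 = 710.3 N·m counterclockwise.
Sandbag: 9.02 × 9.8 = 88.4 N down at 1.01 m → arm 4.82 m, τ = 88.4 × 4.82 = 426.1 N·m counterclockwise.
Net load moment about support B = 2905 N·m counterclockwise.
Reaction R at support A is upward at 0 m, arm 5.83 m → moment R × 5.83 clockwise.
Setting net torque to zero: R × 5.83 = 2905 → R = 498 N.

R_A ≈ 498 N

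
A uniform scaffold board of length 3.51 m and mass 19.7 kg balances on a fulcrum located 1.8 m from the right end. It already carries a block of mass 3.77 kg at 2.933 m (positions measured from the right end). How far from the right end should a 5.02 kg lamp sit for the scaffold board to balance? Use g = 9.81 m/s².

x ≈ 1.13 m from the right end

Take moments about the fulcrum (at 1.8 m from the right end).
Beam weight: 19.7 × 9.81 = 193.3 N down at 1.755 m → arm 0.045 m, τ = 193.3 × 0.045 = 8.699 N·m clockwise.
Block: 3.77 × 9.81 = 36.98 N down at 2.933 m → arm 1.133 m, τ = 36.98 × 1.133 = 41.9 N·m counterclockwise.
Net moment of existing loads = 33.2 N·m counterclockwise.
The lamp weighs 5.02 × 9.81 = 49.25 N and must supply an equal clockwise moment, so its lever arm about the fulcrum is 33.2 / 49.25 = 0.674 m.
That puts it at 1.8 − 0.674 = 1.13 m from the right end.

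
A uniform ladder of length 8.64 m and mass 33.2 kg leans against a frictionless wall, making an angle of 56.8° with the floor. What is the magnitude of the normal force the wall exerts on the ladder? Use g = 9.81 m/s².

Take moments about the foot of the ladder.
Ladder weight 33.2×9.81 = 325.7 N acts at 4.32 m along the ladder; its horizontal arm is 4.32·cos56.8° = 2.365 m → τ = 770.3 N·m clockwise.
Wall normal N acts horizontally at the top; its moment arm is the height L sinθ = 8.64·sin56.8° = 7.23 m, counterclockwise.
Στ = 0 ⇒ N × 7.23 = 770.3 ⇒ N = 107 N.

N_wall ≈ 107 N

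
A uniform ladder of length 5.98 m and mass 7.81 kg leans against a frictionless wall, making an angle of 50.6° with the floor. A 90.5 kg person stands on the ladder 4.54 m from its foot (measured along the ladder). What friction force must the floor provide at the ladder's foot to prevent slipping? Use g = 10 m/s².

Sum moments about the foot of the ladder (the floor normal and friction both act there and drop out).
Ladder weight 7.81×10 = 78.1 N acts at 2.99 m along the ladder; its horizontal arm is 2.99·cos50.6° = 1.898 m → τ = 148.2 N·m clockwise.
Person: 90.5×10 = 905 N at 4.54 m → arm 2.882 m → τ = 2608 N·m clockwise.
Wall normal N acts horizontally at the top; its moment arm is the height L sinθ = 5.98·sin50.6° = 4.621 m, counterclockwise.
Στ = 0 ⇒ N × 4.621 = 2756 ⇒ N = 596 N.
ΣFx = 0: friction at the foot balances the wall's push, so f = N_wall = 596 N.

f ≈ 596 N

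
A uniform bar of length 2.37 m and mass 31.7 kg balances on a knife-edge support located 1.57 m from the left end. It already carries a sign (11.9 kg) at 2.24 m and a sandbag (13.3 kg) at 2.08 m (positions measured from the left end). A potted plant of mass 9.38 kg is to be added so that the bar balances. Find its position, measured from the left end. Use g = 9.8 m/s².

x ≈ 1.3 m from the left end

Taking torques about the knife-edge support (at 1.57 m from the left end):
Beam weight: 31.7 × 9.8 = 310.7 N down at 1.185 m → arm 0.385 m, τ = 310.7 × 0.385 = 119.6 N·m counterclockwise.
Sign: 11.9 × 9.8 = 116.6 N down at 2.24 m → arm 0.67 m, τ = 116.6 × 0.67 = 78.12 N·m clockwise.
Sandbag: 13.3 × 9.8 = 130.3 N down at 2.08 m → arm 0.51 m, τ = 130.3 × 0.51 = 66.45 N·m clockwise.
Net moment of existing loads = 24.97 N·m clockwise.
The potted plant weighs 9.38 × 9.8 = 91.92 N and must supply an equal counterclockwise moment, so its lever arm about the knife-edge support is 24.97 / 91.92 = 0.272 m.
That puts it at 1.57 − 0.272 = 1.3 m from the left end.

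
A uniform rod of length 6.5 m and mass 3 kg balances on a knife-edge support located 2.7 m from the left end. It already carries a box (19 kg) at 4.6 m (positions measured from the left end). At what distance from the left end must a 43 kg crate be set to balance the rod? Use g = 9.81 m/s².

x ≈ 1.82 m from the left end

Take moments about the knife-edge support (at 2.7 m from the left end).
Beam weight: 3 × 9.81 = 29.43 N down at 3.25 m → arm 0.55 m, τ = 29.43 × 0.55 = 16.19 N·m clockwise.
Box: 19 × 9.81 = 186.4 N down at 4.6 m → arm 1.9 m, τ = 186.4 × 1.9 = 354.2 N·m clockwise.
Net moment of existing loads = 370.4 N·m clockwise.
The crate weighs 43 × 9.81 = 421.8 N and must supply an equal counterclockwise moment, so its lever arm about the knife-edge support is 370.4 / 421.8 = 0.878 m.
That puts it at 2.7 − 0.878 = 1.82 m from the left end.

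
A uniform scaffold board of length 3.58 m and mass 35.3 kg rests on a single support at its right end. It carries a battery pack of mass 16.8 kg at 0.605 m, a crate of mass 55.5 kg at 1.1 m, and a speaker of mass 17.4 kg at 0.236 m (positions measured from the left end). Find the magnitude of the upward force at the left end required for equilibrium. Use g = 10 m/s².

Choose the right end as the axis so the unknown pivot reaction has zero arm there.
Beam weight: 35.3 × 10 = 353 N down at 1.79 m → arm 1.79 m, τ = 353 × 1.79 = 631.9 N·m counterclockwise.
Battery pack: 16.8 × 10 = 168 N down at 0.605 m → arm 2.975 m, τ = 168 × 2.975 = 499.8 N·m counterclockwise.
Crate: 55.5 × 10 = 555 N down at 1.1 m → arm 2.48 m, τ = 555 × 2.48 = 1376 N·m counterclockwise.
Speaker: 17.4 × 10 = 174 N down at 0.236 m → arm 3.344 m, τ = 174 × 3.344 = 581.9 N·m counterclockwise.
Net moment of the loads = 3090 N·m counterclockwise.
The upward force F acts at the left end, arm 3.58 m, giving F × 3.58 clockwise.
Στ = 0 ⇒ F × 3.58 = 3090 ⇒ F = 3090 / 3.58 = 863 N.

F ≈ 863 N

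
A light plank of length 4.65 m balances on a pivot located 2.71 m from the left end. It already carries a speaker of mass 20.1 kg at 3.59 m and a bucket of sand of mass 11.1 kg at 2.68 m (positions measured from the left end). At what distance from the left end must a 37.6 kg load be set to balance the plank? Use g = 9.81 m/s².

x ≈ 2.25 m from the left end

About the pivot (at 2.71 m from the left end):
Speaker: 20.1 × 9.81 = 197.2 N down at 3.59 m → arm 0.88 m, τ = 197.2 × 0.88 = 173.5 N·m clockwise.
Bucket of sand: 11.1 × 9.81 = 108.9 N down at 2.68 m → arm 0.03 m, τ = 108.9 × 0.03 = 3.267 N·m counterclockwise.
Net moment of existing loads = 170.2 N·m clockwise.
The load weighs 37.6 × 9.81 = 368.9 N and must supply an equal counterclockwise moment, so its lever arm about the pivot is 170.2 / 368.9 = 0.461 m.
That puts it at 2.71 − 0.461 = 2.25 m from the left end.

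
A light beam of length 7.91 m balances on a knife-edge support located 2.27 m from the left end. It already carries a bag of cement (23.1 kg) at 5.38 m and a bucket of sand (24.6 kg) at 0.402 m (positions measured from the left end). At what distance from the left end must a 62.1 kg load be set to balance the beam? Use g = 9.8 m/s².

About the knife-edge support (at 2.27 m from the left end):
Bag of cement: 23.1 × 9.8 = 226.4 N down at 5.38 m → arm 3.11 m, τ = 226.4 × 3.11 = 704.1 N·m clockwise.
Bucket of sand: 24.6 × 9.8 = 241.1 N down at 0.402 m → arm 1.868 m, τ = 241.1 × 1.868 = 450.4 N·m counterclockwise.
Net moment of existing loads = 253.7 N·m clockwise.
The load weighs 62.1 × 9.8 = 608.6 N and must supply an equal counterclockwise moment, so its lever arm about the knife-edge support is 253.7 / 608.6 = 0.417 m.
That puts it at 2.27 − 0.417 = 1.85 m from the left end.

x ≈ 1.85 m from the left end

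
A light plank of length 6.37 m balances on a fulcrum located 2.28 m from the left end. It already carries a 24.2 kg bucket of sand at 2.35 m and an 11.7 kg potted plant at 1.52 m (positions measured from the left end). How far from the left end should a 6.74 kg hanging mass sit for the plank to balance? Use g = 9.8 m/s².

Choose the fulcrum (at 2.28 m from the left end) as the axis so the support reaction has zero arm there.
Bucket of sand: 24.2 × 9.8 = 237.2 N down at 2.35 m → arm 0.07 m, τ = 237.2 × 0.07 = 16.6 N·m clockwise.
Potted plant: 11.7 × 9.8 = 114.7 N down at 1.52 m → arm 0.76 m, τ = 114.7 × 0.76 = 87.17 N·m counterclockwise.
Net moment of existing loads = 70.57 N·m counterclockwise.
The hanging mass weighs 6.74 × 9.8 = 66.05 N and must supply an equal clockwise moment, so its lever arm about the fulcrum is 70.57 / 66.05 = 1.07 m.
That puts it at 2.28 + 1.07 = 3.35 m from the left end.

x ≈ 3.35 m from the left end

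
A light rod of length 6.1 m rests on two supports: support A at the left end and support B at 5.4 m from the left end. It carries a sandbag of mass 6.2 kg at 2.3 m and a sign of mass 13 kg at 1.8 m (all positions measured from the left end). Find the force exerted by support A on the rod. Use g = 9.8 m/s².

About support B:
Sandbag: 6.2 × 9.8 = 60.76 N down at 2.3 m → arm 3.1 m, τ = 60.76 × 3.1 = 188.4 N·m counterclockwise.
Sign: 13 × 9.8 = 127.4 N down at 1.8 m → arm 3.6 m, τ = 127.4 × 3.6 = 458.6 N·m counterclockwise.
Net load moment about support B = 647 N·m counterclockwise.
Reaction R at support A is upward at 0 m, arm 5.4 m → moment R × 5.4 clockwise.
Balancing moments: R × 5.4 = 647, giving R = 120 N.

R_A ≈ 120 N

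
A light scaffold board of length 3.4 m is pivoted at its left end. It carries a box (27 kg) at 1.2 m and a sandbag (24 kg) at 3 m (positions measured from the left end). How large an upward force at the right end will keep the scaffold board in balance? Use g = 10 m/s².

Take moments about the left end.
Box: 27 × 10 = 270 N down at 1.2 m → arm 1.2 m, τ = 270 × 1.2 = 324 N·m clockwise.
Sandbag: 24 × 10 = 240 N down at 3 m → arm 3 m, τ = 240 × 3 = 720 N·m clockwise.
Net moment of the loads = 1044 N·m clockwise.
The upward force F acts at the right end, arm 3.4 m, giving F × 3.4 counterclockwise.
Στ = 0 ⇒ F × 3.4 = 1044 ⇒ F = 1044 / 3.4 = 307 N.

F ≈ 307 N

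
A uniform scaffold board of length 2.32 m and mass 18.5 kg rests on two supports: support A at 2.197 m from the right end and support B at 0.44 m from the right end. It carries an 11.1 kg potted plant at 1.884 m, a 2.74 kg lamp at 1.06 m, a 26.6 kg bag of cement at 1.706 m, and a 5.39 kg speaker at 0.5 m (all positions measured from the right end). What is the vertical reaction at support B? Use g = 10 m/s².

R_B ≈ 273 N

Taking torques about support A:
Beam weight: 18.5 × 10 = 185 N down at 1.16 m → arm 1.037 m, τ = 185 × 1.037 = 191.8 N·m clockwise.
Potted plant: 11.1 × 10 = 111 N down at 1.884 m → arm 0.313 m, τ = 111 × 0.313 = 34.74 N·m clockwise.
Lamp: 2.74 × 10 = 27.4 N down at 1.06 m → arm 1.137 m, τ = 27.4 × 1.137 = 31.15 N·m clockwise.
Bag of cement: 26.6 × 10 = 266 N down at 1.706 m → arm 0.491 m, τ = 266 × 0.491 = 130.6 N·m clockwise.
Speaker: 5.39 × 10 = 53.9 N down at 0.5 m → arm 1.697 m, τ = 53.9 × 1.697 = 91.47 N·m clockwise.
Net load moment about support A = 479.8 N·m clockwise.
Reaction R at support B is upward at 0.44 m, arm 1.757 m → moment R × 1.757 counterclockwise.
Balancing moments: R × 1.757 = 479.8, giving R = 273 N.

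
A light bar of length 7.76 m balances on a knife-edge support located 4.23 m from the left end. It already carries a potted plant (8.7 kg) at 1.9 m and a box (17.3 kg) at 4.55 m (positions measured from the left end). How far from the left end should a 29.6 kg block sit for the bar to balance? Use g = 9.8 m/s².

x ≈ 4.73 m from the left end

Take moments about the knife-edge support (at 4.23 m from the left end).
Potted plant: 8.7 × 9.8 = 85.26 N down at 1.9 m → arm 2.33 m, τ = 85.26 × 2.33 = 198.7 N·m counterclockwise.
Box: 17.3 × 9.8 = 169.5 N down at 4.55 m → arm 0.32 m, τ = 169.5 × 0.32 = 54.24 N·m clockwise.
Net moment of existing loads = 144.5 N·m counterclockwise.
The block weighs 29.6 × 9.8 = 290.1 N and must supply an equal clockwise moment, so its lever arm about the knife-edge support is 144.5 / 290.1 = 0.498 m.
That puts it at 4.23 + 0.498 = 4.73 m from the left end.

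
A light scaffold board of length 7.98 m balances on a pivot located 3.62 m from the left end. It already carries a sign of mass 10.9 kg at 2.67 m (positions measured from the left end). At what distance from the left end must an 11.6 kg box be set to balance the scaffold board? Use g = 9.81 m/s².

Taking torques about the pivot (at 3.62 m from the left end):
Sign: 10.9 × 9.81 = 106.9 N down at 2.67 m → arm 0.95 m, τ = 106.9 × 0.95 = 101.6 N·m counterclockwise.
Net moment of existing loads = 101.6 N·m counterclockwise.
The box weighs 11.6 × 9.81 = 113.8 N and must supply an equal clockwise moment, so its lever arm about the pivot is 101.6 / 113.8 = 0.893 m.
That puts it at 3.62 + 0.893 = 4.51 m from the left end.

x ≈ 4.51 m from the left end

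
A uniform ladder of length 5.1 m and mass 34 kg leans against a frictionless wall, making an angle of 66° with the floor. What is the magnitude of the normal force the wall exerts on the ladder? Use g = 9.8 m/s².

N_wall ≈ 74.2 N

About the foot of the ladder:
Ladder weight 34×9.8 = 333.2 N acts at 2.55 m along the ladder; its horizontal arm is 2.55·cos66° = 1.037 m → τ = 345.5 N·m clockwise.
Wall normal N acts horizontally at the top; its moment arm is the height L sinθ = 5.1·sin66° = 4.659 m, counterclockwise.
For rotational equilibrium, N × 4.659 = 345.5, so N = 74.2 N.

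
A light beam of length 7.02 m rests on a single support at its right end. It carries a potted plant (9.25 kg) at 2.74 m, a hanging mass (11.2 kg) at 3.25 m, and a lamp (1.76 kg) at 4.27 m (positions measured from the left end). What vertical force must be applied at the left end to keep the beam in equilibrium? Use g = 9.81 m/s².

F ≈ 121 N

Take moments about the right end.
Potted plant: 9.25 × 9.81 = 90.74 N down at 2.74 m → arm 4.28 m, τ = 90.74 × 4.28 = 388.4 N·m counterclockwise.
Hanging mass: 11.2 × 9.81 = 109.9 N down at 3.25 m → arm 3.77 m, τ = 109.9 × 3.77 = 414.3 N·m counterclockwise.
Lamp: 1.76 × 9.81 = 17.27 N down at 4.27 m → arm 2.75 m, τ = 17.27 × 2.75 = 47.49 N·m counterclockwise.
Net moment of the loads = 850.2 N·m counterclockwise.
The upward force F acts at the left end, arm 7.02 m, giving F × 7.02 clockwise.
Στ = 0 ⇒ F × 7.02 = 850.2 ⇒ F = 850.2 / 7.02 = 121 N.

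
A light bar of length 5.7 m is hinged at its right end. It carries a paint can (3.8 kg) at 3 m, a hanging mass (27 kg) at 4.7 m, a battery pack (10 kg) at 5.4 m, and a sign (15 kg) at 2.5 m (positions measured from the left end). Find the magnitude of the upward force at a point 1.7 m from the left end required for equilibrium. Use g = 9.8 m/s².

Choose the right end as the axis so the unknown pivot reaction has zero arm there.
Paint can: 3.8 × 9.8 = 37.24 N down at 3 m → arm 2.7 m, τ = 37.24 × 2.7 = 100.5 N·m counterclockwise.
Hanging mass: 27 × 9.8 = 264.6 N down at 4.7 m → arm 1 m, τ = 264.6 × 1 = 264.6 N·m counterclockwise.
Battery pack: 10 × 9.8 = 98 N down at 5.4 m → arm 0.3 m, τ = 98 × 0.3 = 29.4 N·m counterclockwise.
Sign: 15 × 9.8 = 147 N down at 2.5 m → arm 3.2 m, τ = 147 × 3.2 = 470.4 N·m counterclockwise.
Net moment of the loads = 864.9 N·m counterclockwise.
The upward force F acts at a point 1.7 m from the left end, arm 4 m, giving F × 4 clockwise.
Setting net torque to zero: F × 4 = 864.9 → F = 864.9 / 4 = 216 N.

F ≈ 216 N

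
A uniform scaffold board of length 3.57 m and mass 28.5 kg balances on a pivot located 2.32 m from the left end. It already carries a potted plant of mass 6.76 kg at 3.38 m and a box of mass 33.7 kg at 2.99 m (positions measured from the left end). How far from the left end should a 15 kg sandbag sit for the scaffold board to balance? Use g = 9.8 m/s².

x ≈ 1.35 m from the left end

Taking torques about the pivot (at 2.32 m from the left end):
Beam weight: 28.5 × 9.8 = 279.3 N down at 1.785 m → arm 0.535 m, τ = 279.3 × 0.535 = 149.4 N·m counterclockwise.
Potted plant: 6.76 × 9.8 = 66.25 N down at 3.38 m → arm 1.06 m, τ = 66.25 × 1.06 = 70.23 N·m clockwise.
Box: 33.7 × 9.8 = 330.3 N down at 2.99 m → arm 0.67 m, τ = 330.3 × 0.67 = 221.3 N·m clockwise.
Net moment of existing loads = 142.1 N·m clockwise.
The sandbag weighs 15 × 9.8 = 147 N and must supply an equal counterclockwise moment, so its lever arm about the pivot is 142.1 / 147 = 0.967 m.
That puts it at 2.32 − 0.967 = 1.35 m from the left end.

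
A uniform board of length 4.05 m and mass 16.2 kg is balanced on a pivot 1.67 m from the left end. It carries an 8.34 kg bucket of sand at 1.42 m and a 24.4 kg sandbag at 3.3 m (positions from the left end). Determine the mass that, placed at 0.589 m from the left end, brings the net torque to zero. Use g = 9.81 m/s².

About the pivot (at 1.67 m from the left end):
Beam weight: 16.2 × 9.81 = 158.9 N down at 2.025 m → arm 0.355 m, τ = 158.9 × 0.355 = 56.41 N·m clockwise.
Bucket of sand: 8.34 × 9.81 = 81.82 N down at 1.42 m → arm 0.25 m, τ = 81.82 × 0.25 = 20.45 N·m counterclockwise.
Sandbag: 24.4 × 9.81 = 239.4 N down at 3.3 m → arm 1.63 m, τ = 239.4 × 1.63 = 390.2 N·m clockwise.
Net moment of known loads = 426.2 N·m clockwise.
An unknown mass m at 0.589 m has arm 1.081 m; its moment is m·g·1.081 counterclockwise.
Balancing moments: m × 9.81 × 1.081 = 426.2, giving m = 426.2 / (9.81 × 1.081) = 40.2 kg.

m ≈ 40.2 kg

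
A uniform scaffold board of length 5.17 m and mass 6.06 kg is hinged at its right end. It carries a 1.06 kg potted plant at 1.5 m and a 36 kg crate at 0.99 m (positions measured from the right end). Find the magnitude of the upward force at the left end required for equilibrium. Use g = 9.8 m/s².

Take moments about the right end.
Beam weight: 6.06 × 9.8 = 59.39 N down at 2.585 m → arm 2.585 m, τ = 59.39 × 2.585 = 153.5 N·m counterclockwise.
Potted plant: 1.06 × 9.8 = 10.39 N down at 1.5 m → arm 1.5 m, τ = 10.39 × 1.5 = 15.59 N·m counterclockwise.
Crate: 36 × 9.8 = 352.8 N down at 0.99 m → arm 0.99 m, τ = 352.8 × 0.99 = 349.3 N·m counterclockwise.
Net moment of the loads = 518.4 N·m counterclockwise.
The upward force F acts at the left end, arm 5.17 m, giving F × 5.17 clockwise.
Στ = 0 ⇒ F × 5.17 = 518.4 ⇒ F = 518.4 / 5.17 = 100 N.

F ≈ 100 N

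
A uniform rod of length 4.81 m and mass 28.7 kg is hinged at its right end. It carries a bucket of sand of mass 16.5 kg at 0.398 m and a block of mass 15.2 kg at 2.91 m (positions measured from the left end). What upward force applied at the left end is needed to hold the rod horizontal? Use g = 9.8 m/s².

F ≈ 348 N

Taking torques about the right end:
Beam weight: 28.7 × 9.8 = 281.3 N down at 2.405 m → arm 2.405 m, τ = 281.3 × 2.405 = 676.5 N·m counterclockwise.
Bucket of sand: 16.5 × 9.8 = 161.7 N down at 0.398 m → arm 4.412 m, τ = 161.7 × 4.412 = 713.4 N·m counterclockwise.
Block: 15.2 × 9.8 = 149 N down at 2.91 m → arm 1.9 m, τ = 149 × 1.9 = 283.1 N·m counterclockwise.
Net moment of the loads = 1673 N·m counterclockwise.
The upward force F acts at the left end, arm 4.81 m, giving F × 4.81 clockwise.
Setting net torque to zero: F × 4.81 = 1673 → F = 1673 / 4.81 = 348 N.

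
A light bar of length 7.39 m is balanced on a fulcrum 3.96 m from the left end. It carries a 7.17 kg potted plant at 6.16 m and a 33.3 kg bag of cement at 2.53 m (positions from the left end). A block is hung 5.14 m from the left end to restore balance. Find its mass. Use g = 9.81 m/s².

Take moments about the fulcrum (at 3.96 m from the left end).
Potted plant: 7.17 × 9.81 = 70.34 N down at 6.16 m → arm 2.2 m, τ = 70.34 × 2.2 = 154.7 N·m clockwise.
Bag of cement: 33.3 × 9.81 = 326.7 N down at 2.53 m → arm 1.43 m, τ = 326.7 × 1.43 = 467.2 N·m counterclockwise.
Net moment of known loads = 312.5 N·m counterclockwise.
An unknown mass m at 5.14 m has arm 1.18 m; its moment is m·g·1.18 clockwise.
Setting net torque to zero: m × 9.81 × 1.18 = 312.5 → m = 312.5 / (9.81 × 1.18) = 27 kg.

m ≈ 27 kg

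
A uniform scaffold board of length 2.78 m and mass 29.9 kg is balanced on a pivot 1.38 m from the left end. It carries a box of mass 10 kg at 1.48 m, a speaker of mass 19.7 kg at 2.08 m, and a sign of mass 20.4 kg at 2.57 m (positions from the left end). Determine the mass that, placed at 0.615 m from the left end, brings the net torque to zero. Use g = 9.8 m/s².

Choose the pivot (at 1.38 m from the left end) as the axis so the support reaction has zero arm there.
Beam weight: 29.9 × 9.8 = 293 N down at 1.39 m → arm 0.01 m, τ = 293 × 0.01 = 2.93 N·m clockwise.
Box: 10 × 9.8 = 98 N down at 1.48 m → arm 0.1 m, τ = 98 × 0.1 = 9.8 N·m clockwise.
Speaker: 19.7 × 9.8 = 193.1 N down at 2.08 m → arm 0.7 m, τ = 193.1 × 0.7 = 135.2 N·m clockwise.
Sign: 20.4 × 9.8 = 199.9 N down at 2.57 m → arm 1.19 m, τ = 199.9 × 1.19 = 237.9 N·m clockwise.
Net moment of known loads = 385.8 N·m clockwise.
An unknown mass m at 0.615 m has arm 0.765 m; its moment is m·g·0.765 counterclockwise.
Στ = 0 ⇒ m × 9.8 × 0.765 = 385.8 ⇒ m = 385.8 / (9.8 × 0.765) = 51.5 kg.

m ≈ 51.5 kg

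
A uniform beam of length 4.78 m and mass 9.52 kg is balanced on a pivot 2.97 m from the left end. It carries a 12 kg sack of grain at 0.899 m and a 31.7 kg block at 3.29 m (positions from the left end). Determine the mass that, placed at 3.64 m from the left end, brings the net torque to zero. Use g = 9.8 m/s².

m ≈ 30.2 kg

Taking torques about the pivot (at 2.97 m from the left end):
Beam weight: 9.52 × 9.8 = 93.3 N down at 2.39 m → arm 0.58 m, τ = 93.3 × 0.58 = 54.11 N·m counterclockwise.
Sack of grain: 12 × 9.8 = 117.6 N down at 0.899 m → arm 2.071 m, τ = 117.6 × 2.071 = 243.5 N·m counterclockwise.
Block: 31.7 × 9.8 = 310.7 N down at 3.29 m → arm 0.32 m, τ = 310.7 × 0.32 = 99.42 N·m clockwise.
Net moment of known loads = 198.2 N·m counterclockwise.
An unknown mass m at 3.64 m has arm 0.67 m; its moment is m·g·0.67 clockwise.
Balancing moments: m × 9.8 × 0.67 = 198.2, giving m = 198.2 / (9.8 × 0.67) = 30.2 kg.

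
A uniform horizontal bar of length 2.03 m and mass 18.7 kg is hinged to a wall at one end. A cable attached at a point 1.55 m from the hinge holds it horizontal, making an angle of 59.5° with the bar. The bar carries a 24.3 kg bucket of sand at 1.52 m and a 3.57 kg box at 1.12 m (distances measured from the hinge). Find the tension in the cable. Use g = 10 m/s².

Take moments about the hinge.
Beam weight: 18.7 × 10 = 187 N down at 1.015 m → arm 1.015 m, τ = 187 × 1.015 = 189.8 N·m clockwise.
Bucket of sand: 24.3 × 10 = 243 N down at 1.52 m → arm 1.52 m, τ = 243 × 1.52 = 369.4 N·m clockwise.
Box: 3.57 × 10 = 35.7 N down at 1.12 m → arm 1.12 m, τ = 35.7 × 1.12 = 39.98 N·m clockwise.
Total clockwise load moment = 599.2 N·m.
The cable tension T acts at 1.55 m; only its component perpendicular to the bar, T sinθ, produces torque. sin 59.5° = 0.8616.
For rotational equilibrium, T × 1.55 × 0.8616 = 599.2, so T = 599.2 / 1.335 = 449 N.

T ≈ 449 N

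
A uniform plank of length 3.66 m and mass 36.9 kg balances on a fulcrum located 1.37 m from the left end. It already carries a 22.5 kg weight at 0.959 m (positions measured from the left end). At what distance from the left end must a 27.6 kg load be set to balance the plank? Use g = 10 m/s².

x ≈ 1.09 m from the left end

Choose the fulcrum (at 1.37 m from the left end) as the axis so the support reaction has zero arm there.
Beam weight: 36.9 × 10 = 369 N down at 1.83 m → arm 0.46 m, τ = 369 × 0.46 = 169.7 N·m clockwise.
Weight: 22.5 × 10 = 225 N down at 0.959 m → arm 0.411 m, τ = 225 × 0.411 = 92.47 N·m counterclockwise.
Net moment of existing loads = 77.23 N·m clockwise.
The load weighs 27.6 × 10 = 276 N and must supply an equal counterclockwise moment, so its lever arm about the fulcrum is 77.23 / 276 = 0.28 m.
That puts it at 1.37 − 0.28 = 1.09 m from the left end.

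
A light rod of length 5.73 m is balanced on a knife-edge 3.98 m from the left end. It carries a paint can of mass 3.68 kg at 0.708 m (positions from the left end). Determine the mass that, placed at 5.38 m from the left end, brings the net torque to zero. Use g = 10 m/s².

m ≈ 8.6 kg

Take moments about the knife-edge (at 3.98 m from the left end).
Paint can: 3.68 × 10 = 36.8 N down at 0.708 m → arm 3.272 m, τ = 36.8 × 3.272 = 120.4 N·m counterclockwise.
Net moment of known loads = 120.4 N·m counterclockwise.
An unknown mass m at 5.38 m has arm 1.4 m; its moment is m·g·1.4 clockwise.
Balancing moments: m × 10 × 1.4 = 120.4, giving m = 120.4 / (10 × 1.4) = 8.6 kg.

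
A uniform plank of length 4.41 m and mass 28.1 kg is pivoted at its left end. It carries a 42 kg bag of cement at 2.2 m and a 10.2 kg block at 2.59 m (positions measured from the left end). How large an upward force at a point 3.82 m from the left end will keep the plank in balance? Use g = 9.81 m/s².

F ≈ 464 N

Take moments about the left end.
Beam weight: 28.1 × 9.81 = 275.7 N down at 2.205 m → arm 2.205 m, τ = 275.7 × 2.205 = 607.9 N·m clockwise.
Bag of cement: 42 × 9.81 = 412 N down at 2.2 m → arm 2.2 m, τ = 412 × 2.2 = 906.4 N·m clockwise.
Block: 10.2 × 9.81 = 100.1 N down at 2.59 m → arm 2.59 m, τ = 100.1 × 2.59 = 259.3 N·m clockwise.
Net moment of the loads = 1774 N·m clockwise.
The upward force F acts at a point 3.82 m from the left end, arm 3.82 m, giving F × 3.82 counterclockwise.
Setting net torque to zero: F × 3.82 = 1774 → F = 1774 / 3.82 = 464 N.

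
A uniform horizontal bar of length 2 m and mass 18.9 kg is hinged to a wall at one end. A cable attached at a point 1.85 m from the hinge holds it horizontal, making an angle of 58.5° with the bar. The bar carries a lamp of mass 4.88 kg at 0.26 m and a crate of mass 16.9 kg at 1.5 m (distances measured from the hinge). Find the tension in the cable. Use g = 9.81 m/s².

T ≈ 283 N

About the hinge:
Beam weight: 18.9 × 9.81 = 185.4 N down at 1 m → arm 1 m, τ = 185.4 × 1 = 185.4 N·m clockwise.
Lamp: 4.88 × 9.81 = 47.87 N down at 0.26 m → arm 0.26 m, τ = 47.87 × 0.26 = 12.45 N·m clockwise.
Crate: 16.9 × 9.81 = 165.8 N down at 1.5 m → arm 1.5 m, τ = 165.8 × 1.5 = 248.7 N·m clockwise.
Total clockwise load moment = 446.5 N·m.
The cable tension T acts at 1.85 m; only its component perpendicular to the bar, T sinθ, produces torque. sin 58.5° = 0.8526.
For rotational equilibrium, T × 1.85 × 0.8526 = 446.5, so T = 446.5 / 1.577 = 283 N.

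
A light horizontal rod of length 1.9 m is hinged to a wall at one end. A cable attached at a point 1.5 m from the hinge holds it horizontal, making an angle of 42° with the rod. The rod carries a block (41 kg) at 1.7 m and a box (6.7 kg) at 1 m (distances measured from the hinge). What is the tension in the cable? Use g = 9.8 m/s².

T ≈ 746 N

About the hinge:
Block: 41 × 9.8 = 401.8 N down at 1.7 m → arm 1.7 m, τ = 401.8 × 1.7 = 683.1 N·m clockwise.
Box: 6.7 × 9.8 = 65.66 N down at 1 m → arm 1 m, τ = 65.66 × 1 = 65.66 N·m clockwise.
Total clockwise load moment = 748.8 N·m.
The cable tension T acts at 1.5 m; only its component perpendicular to the rod, T sinθ, produces torque. sin 42° = 0.6691.
Στ = 0 ⇒ T × 1.5 × 0.6691 = 748.8 ⇒ T = 748.8 / 1.004 = 746 N.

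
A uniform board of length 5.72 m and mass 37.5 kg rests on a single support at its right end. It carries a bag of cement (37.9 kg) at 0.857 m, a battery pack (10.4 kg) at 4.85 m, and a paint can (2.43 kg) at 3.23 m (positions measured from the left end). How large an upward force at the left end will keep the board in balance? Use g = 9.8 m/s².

F ≈ 525 N

Take moments about the right end.
Beam weight: 37.5 × 9.8 = 367.5 N down at 2.86 m → arm 2.86 m, τ = 367.5 × 2.86 = 1051 N·m counterclockwise.
Bag of cement: 37.9 × 9.8 = 371.4 N down at 0.857 m → arm 4.863 m, τ = 371.4 × 4.863 = 1806 N·m counterclockwise.
Battery pack: 10.4 × 9.8 = 101.9 N down at 4.85 m → arm 0.87 m, τ = 101.9 × 0.87 = 88.65 N·m counterclockwise.
Paint can: 2.43 × 9.8 = 23.81 N down at 3.23 m → arm 2.49 m, τ = 23.81 × 2.49 = 59.29 N·m counterclockwise.
Net moment of the loads = 3005 N·m counterclockwise.
The upward force F acts at the left end, arm 5.72 m, giving F × 5.72 clockwise.
Setting net torque to zero: F × 5.72 = 3005 → F = 3005 / 5.72 = 525 N.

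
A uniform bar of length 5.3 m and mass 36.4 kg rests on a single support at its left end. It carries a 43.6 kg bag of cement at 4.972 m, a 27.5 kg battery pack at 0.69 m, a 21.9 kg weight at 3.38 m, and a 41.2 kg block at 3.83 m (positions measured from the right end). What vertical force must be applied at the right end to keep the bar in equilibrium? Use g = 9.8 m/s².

Choose the left end as the axis so the unknown pivot reaction has zero arm there.
Beam weight: 36.4 × 9.8 = 356.7 N down at 2.65 m → arm 2.65 m, τ = 356.7 × 2.65 = 945.3 N·m clockwise.
Bag of cement: 43.6 × 9.8 = 427.3 N down at 4.972 m → arm 0.328 m, τ = 427.3 × 0.328 = 140.2 N·m clockwise.
Battery pack: 27.5 × 9.8 = 269.5 N down at 0.69 m → arm 4.61 m, τ = 269.5 × 4.61 = 1242 N·m clockwise.
Weight: 21.9 × 9.8 = 214.6 N down at 3.38 m → arm 1.92 m, τ = 214.6 × 1.92 = 412 N·m clockwise.
Block: 41.2 × 9.8 = 403.8 N down at 3.83 m → arm 1.47 m, τ = 403.8 × 1.47 = 593.6 N·m clockwise.
Net moment of the loads = 3333 N·m clockwise.
The upward force F acts at the right end, arm 5.3 m, giving F × 5.3 counterclockwise.
Balancing moments: F × 5.3 = 3333, giving F = 3333 / 5.3 = 629 N.

F ≈ 629 N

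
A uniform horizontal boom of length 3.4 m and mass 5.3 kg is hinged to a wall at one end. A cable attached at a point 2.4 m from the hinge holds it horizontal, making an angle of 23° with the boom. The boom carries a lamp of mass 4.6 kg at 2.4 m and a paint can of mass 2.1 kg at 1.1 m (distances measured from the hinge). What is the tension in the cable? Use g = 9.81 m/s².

Sum moments about the hinge (the unknown hinge reaction has zero arm there).
Beam weight: 5.3 × 9.81 = 51.99 N down at 1.7 m → arm 1.7 m, τ = 51.99 × 1.7 = 88.38 N·m clockwise.
Lamp: 4.6 × 9.81 = 45.13 N down at 2.4 m → arm 2.4 m, τ = 45.13 × 2.4 = 108.3 N·m clockwise.
Paint can: 2.1 × 9.81 = 20.6 N down at 1.1 m → arm 1.1 m, τ = 20.6 × 1.1 = 22.66 N·m clockwise.
Total clockwise load moment = 219.3 N·m.
The cable tension T acts at 2.4 m; only its component perpendicular to the boom, T sinθ, produces torque. sin 23° = 0.3907.
Setting net torque to zero: T × 2.4 × 0.3907 = 219.3 → T = 219.3 / 0.9377 = 234 N.

T ≈ 234 N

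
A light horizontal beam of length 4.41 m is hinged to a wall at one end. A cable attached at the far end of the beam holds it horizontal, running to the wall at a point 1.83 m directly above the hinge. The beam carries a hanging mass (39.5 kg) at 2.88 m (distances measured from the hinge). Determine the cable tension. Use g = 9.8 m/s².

T ≈ 660 N

About the hinge:
Hanging mass: 39.5 × 9.8 = 387.1 N down at 2.88 m → arm 2.88 m, τ = 387.1 × 2.88 = 1115 N·m clockwise.
Total clockwise load moment = 1115 N·m.
The cable tension T acts at 4.41 m; only its component perpendicular to the beam, T sinθ, produces torque. sinθ = h/√(h²+d²) = 1.83/√(1.83²+4.41²) = 0.3833.
For rotational equilibrium, T × 4.41 × 0.3833 = 1115, so T = 1115 / 1.69 = 660 N.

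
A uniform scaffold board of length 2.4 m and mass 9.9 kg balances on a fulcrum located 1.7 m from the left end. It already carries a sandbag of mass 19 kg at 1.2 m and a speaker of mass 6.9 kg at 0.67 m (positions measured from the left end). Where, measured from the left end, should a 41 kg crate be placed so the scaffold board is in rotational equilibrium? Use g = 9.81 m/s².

Take moments about the fulcrum (at 1.7 m from the left end).
Beam weight: 9.9 × 9.81 = 97.12 N down at 1.2 m → arm 0.5 m, τ = 97.12 × 0.5 = 48.56 N·m counterclockwise.
Sandbag: 19 × 9.81 = 186.4 N down at 1.2 m → arm 0.5 m, τ = 186.4 × 0.5 = 93.2 N·m counterclockwise.
Speaker: 6.9 × 9.81 = 67.69 N down at 0.67 m → arm 1.03 m, τ = 67.69 × 1.03 = 69.72 N·m counterclockwise.
Net moment of existing loads = 211.5 N·m counterclockwise.
The crate weighs 41 × 9.81 = 402.2 N and must supply an equal clockwise moment, so its lever arm about the fulcrum is 211.5 / 402.2 = 0.526 m.
That puts it at 1.7 + 0.526 = 2.23 m from the left end.

x ≈ 2.23 m from the left end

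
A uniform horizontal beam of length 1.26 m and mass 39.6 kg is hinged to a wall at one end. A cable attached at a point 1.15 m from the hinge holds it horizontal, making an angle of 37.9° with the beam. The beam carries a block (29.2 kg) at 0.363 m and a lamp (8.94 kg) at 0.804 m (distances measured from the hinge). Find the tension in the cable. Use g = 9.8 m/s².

T ≈ 593 N

Taking torques about the hinge:
Beam weight: 39.6 × 9.8 = 388.1 N down at 0.63 m → arm 0.63 m, τ = 388.1 × 0.63 = 244.5 N·m clockwise.
Block: 29.2 × 9.8 = 286.2 N down at 0.363 m → arm 0.363 m, τ = 286.2 × 0.363 = 103.9 N·m clockwise.
Lamp: 8.94 × 9.8 = 87.61 N down at 0.804 m → arm 0.804 m, τ = 87.61 × 0.804 = 70.44 N·m clockwise.
Total clockwise load moment = 418.8 N·m.
The cable tension T acts at 1.15 m; only its component perpendicular to the beam, T sinθ, produces torque. sin 37.9° = 0.6143.
For rotational equilibrium, T × 1.15 × 0.6143 = 418.8, so T = 418.8 / 0.7064 = 593 N.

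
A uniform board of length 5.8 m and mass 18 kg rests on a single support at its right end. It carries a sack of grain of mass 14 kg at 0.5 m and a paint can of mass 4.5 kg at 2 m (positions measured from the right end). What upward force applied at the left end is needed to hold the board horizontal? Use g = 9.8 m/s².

F ≈ 115 N

Taking torques about the right end:
Beam weight: 18 × 9.8 = 176.4 N down at 2.9 m → arm 2.9 m, τ = 176.4 × 2.9 = 511.6 N·m counterclockwise.
Sack of grain: 14 × 9.8 = 137.2 N down at 0.5 m → arm 0.5 m, τ = 137.2 × 0.5 = 68.6 N·m counterclockwise.
Paint can: 4.5 × 9.8 = 44.1 N down at 2 m → arm 2 m, τ = 44.1 × 2 = 88.2 N·m counterclockwise.
Net moment of the loads = 668.4 N·m counterclockwise.
The upward force F acts at the left end, arm 5.8 m, giving F × 5.8 clockwise.
Balancing moments: F × 5.8 = 668.4, giving F = 668.4 / 5.8 = 115 N.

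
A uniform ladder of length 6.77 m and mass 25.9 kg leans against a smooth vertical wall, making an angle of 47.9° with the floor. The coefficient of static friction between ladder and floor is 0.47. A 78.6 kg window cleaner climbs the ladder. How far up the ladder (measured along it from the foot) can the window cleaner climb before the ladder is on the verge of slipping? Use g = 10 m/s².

Take moments about the foot of the ladder.
Ladder weight 25.9×10 = 259 N acts at 3.385 m along the ladder; its horizontal arm is 3.385·cos47.9° = 2.269 m → τ = 587.7 N·m clockwise.
Window cleaner weight 78.6×10 = 786 N at distance d → arm d·cos47.9° → τ = 786·d·0.6704 clockwise.
Wall normal N at the top has arm L sinθ = 5.023 m counterclockwise, so Στ = 0 gives N·5.023 = 587.7 + 526.9·d.
ΣFy = 0 ⇒ N_floor = 1045 N, so the maximum friction is μ_s·N_floor = 0.47×1045 = 491.1 N. ΣFx = 0 ⇒ N_wall = f, so at the slipping point N = 491.1 N.
Substituting: 491.1×5.023 = 587.7 + 526.9·d ⇒ d = (2467 − 587.7) / 526.9 = 3.57 m.

d ≈ 3.57 m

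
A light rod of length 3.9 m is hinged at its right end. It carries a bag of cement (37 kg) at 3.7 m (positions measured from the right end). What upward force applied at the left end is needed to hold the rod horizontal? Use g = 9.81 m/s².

F ≈ 344 N

Take moments about the right end.
Bag of cement: 37 × 9.81 = 363 N down at 3.7 m → arm 3.7 m, τ = 363 × 3.7 = 1343 N·m counterclockwise.
Net moment of the loads = 1343 N·m counterclockwise.
The upward force F acts at the left end, arm 3.9 m, giving F × 3.9 clockwise.
Setting net torque to zero: F × 3.9 = 1343 → F = 1343 / 3.9 = 344 N.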